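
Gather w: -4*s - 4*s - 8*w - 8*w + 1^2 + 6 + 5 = -8*s - 16*w + 12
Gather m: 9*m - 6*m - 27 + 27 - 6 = 3*m - 6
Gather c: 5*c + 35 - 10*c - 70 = -5*c - 35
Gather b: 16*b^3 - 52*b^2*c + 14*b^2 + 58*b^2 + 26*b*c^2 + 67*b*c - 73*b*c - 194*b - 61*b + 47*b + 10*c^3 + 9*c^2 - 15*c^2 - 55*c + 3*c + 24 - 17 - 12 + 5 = 16*b^3 + b^2*(72 - 52*c) + b*(26*c^2 - 6*c - 208) + 10*c^3 - 6*c^2 - 52*c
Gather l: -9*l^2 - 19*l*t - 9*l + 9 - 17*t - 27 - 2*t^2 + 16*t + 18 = -9*l^2 + l*(-19*t - 9) - 2*t^2 - t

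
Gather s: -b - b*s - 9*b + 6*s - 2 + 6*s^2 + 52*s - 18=-10*b + 6*s^2 + s*(58 - b) - 20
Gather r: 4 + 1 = 5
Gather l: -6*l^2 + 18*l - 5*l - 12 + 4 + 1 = -6*l^2 + 13*l - 7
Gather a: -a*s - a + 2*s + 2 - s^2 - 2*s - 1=a*(-s - 1) - s^2 + 1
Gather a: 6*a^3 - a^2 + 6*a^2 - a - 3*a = 6*a^3 + 5*a^2 - 4*a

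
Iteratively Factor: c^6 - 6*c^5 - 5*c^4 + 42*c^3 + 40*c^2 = (c + 2)*(c^5 - 8*c^4 + 11*c^3 + 20*c^2) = (c - 5)*(c + 2)*(c^4 - 3*c^3 - 4*c^2) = (c - 5)*(c - 4)*(c + 2)*(c^3 + c^2) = (c - 5)*(c - 4)*(c + 1)*(c + 2)*(c^2) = c*(c - 5)*(c - 4)*(c + 1)*(c + 2)*(c)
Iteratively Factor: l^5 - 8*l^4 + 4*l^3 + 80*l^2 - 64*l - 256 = (l + 2)*(l^4 - 10*l^3 + 24*l^2 + 32*l - 128) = (l - 4)*(l + 2)*(l^3 - 6*l^2 + 32) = (l - 4)^2*(l + 2)*(l^2 - 2*l - 8) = (l - 4)^2*(l + 2)^2*(l - 4)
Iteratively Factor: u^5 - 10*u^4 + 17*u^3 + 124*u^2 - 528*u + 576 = (u - 3)*(u^4 - 7*u^3 - 4*u^2 + 112*u - 192) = (u - 4)*(u - 3)*(u^3 - 3*u^2 - 16*u + 48) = (u - 4)*(u - 3)*(u + 4)*(u^2 - 7*u + 12) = (u - 4)*(u - 3)^2*(u + 4)*(u - 4)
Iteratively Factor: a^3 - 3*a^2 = (a - 3)*(a^2) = a*(a - 3)*(a)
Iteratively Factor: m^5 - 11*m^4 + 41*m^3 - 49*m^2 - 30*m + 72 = (m - 3)*(m^4 - 8*m^3 + 17*m^2 + 2*m - 24) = (m - 3)*(m - 2)*(m^3 - 6*m^2 + 5*m + 12) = (m - 3)^2*(m - 2)*(m^2 - 3*m - 4) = (m - 3)^2*(m - 2)*(m + 1)*(m - 4)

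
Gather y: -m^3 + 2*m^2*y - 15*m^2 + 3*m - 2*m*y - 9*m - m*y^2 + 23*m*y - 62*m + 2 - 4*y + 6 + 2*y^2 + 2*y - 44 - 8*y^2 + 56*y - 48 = -m^3 - 15*m^2 - 68*m + y^2*(-m - 6) + y*(2*m^2 + 21*m + 54) - 84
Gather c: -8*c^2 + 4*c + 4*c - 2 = -8*c^2 + 8*c - 2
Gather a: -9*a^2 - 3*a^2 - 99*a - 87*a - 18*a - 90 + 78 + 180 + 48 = -12*a^2 - 204*a + 216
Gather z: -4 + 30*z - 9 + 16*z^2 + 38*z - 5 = 16*z^2 + 68*z - 18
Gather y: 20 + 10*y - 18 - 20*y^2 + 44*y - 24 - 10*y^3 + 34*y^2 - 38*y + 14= -10*y^3 + 14*y^2 + 16*y - 8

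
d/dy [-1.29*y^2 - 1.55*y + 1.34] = -2.58*y - 1.55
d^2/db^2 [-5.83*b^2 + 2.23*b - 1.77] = -11.6600000000000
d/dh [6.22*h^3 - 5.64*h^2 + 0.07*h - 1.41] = 18.66*h^2 - 11.28*h + 0.07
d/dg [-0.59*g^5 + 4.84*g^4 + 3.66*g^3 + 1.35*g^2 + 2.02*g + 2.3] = -2.95*g^4 + 19.36*g^3 + 10.98*g^2 + 2.7*g + 2.02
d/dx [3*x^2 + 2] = 6*x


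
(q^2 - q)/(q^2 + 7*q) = (q - 1)/(q + 7)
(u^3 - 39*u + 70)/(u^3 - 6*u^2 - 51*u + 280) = (u - 2)/(u - 8)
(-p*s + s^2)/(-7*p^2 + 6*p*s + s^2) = s/(7*p + s)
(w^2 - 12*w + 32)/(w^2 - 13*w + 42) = (w^2 - 12*w + 32)/(w^2 - 13*w + 42)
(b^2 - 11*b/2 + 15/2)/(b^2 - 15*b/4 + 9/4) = 2*(2*b - 5)/(4*b - 3)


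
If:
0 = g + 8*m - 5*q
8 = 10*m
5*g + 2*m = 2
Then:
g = 2/25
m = 4/5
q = 162/125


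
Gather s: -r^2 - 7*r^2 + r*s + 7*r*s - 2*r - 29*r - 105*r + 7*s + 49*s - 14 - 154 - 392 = -8*r^2 - 136*r + s*(8*r + 56) - 560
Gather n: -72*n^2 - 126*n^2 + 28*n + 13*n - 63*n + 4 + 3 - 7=-198*n^2 - 22*n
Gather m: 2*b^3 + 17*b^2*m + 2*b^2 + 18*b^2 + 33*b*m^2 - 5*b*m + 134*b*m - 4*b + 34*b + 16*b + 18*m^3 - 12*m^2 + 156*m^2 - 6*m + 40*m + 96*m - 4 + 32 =2*b^3 + 20*b^2 + 46*b + 18*m^3 + m^2*(33*b + 144) + m*(17*b^2 + 129*b + 130) + 28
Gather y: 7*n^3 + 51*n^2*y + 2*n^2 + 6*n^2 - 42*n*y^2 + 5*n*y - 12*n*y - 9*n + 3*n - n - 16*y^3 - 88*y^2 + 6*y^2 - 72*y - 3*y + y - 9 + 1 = 7*n^3 + 8*n^2 - 7*n - 16*y^3 + y^2*(-42*n - 82) + y*(51*n^2 - 7*n - 74) - 8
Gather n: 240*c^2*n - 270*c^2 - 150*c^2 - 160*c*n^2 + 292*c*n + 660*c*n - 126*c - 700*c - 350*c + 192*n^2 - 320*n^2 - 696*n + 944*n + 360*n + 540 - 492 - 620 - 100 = -420*c^2 - 1176*c + n^2*(-160*c - 128) + n*(240*c^2 + 952*c + 608) - 672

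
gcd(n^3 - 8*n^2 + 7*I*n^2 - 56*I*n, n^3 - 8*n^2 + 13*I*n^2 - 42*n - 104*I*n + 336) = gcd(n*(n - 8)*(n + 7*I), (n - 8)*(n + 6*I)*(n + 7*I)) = n^2 + n*(-8 + 7*I) - 56*I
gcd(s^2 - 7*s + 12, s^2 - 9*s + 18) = s - 3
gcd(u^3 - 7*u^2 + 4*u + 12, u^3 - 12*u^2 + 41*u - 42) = u - 2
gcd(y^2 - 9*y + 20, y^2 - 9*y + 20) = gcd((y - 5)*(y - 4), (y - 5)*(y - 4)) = y^2 - 9*y + 20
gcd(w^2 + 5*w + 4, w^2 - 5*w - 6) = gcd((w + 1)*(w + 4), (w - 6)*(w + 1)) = w + 1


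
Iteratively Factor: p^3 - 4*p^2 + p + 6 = (p + 1)*(p^2 - 5*p + 6) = (p - 2)*(p + 1)*(p - 3)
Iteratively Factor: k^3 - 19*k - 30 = (k + 3)*(k^2 - 3*k - 10) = (k - 5)*(k + 3)*(k + 2)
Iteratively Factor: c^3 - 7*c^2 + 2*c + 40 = (c - 5)*(c^2 - 2*c - 8) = (c - 5)*(c + 2)*(c - 4)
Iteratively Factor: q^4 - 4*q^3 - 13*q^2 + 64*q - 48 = (q - 1)*(q^3 - 3*q^2 - 16*q + 48) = (q - 3)*(q - 1)*(q^2 - 16) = (q - 4)*(q - 3)*(q - 1)*(q + 4)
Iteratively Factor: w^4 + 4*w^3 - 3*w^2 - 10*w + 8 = (w - 1)*(w^3 + 5*w^2 + 2*w - 8) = (w - 1)^2*(w^2 + 6*w + 8) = (w - 1)^2*(w + 4)*(w + 2)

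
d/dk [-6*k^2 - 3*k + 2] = -12*k - 3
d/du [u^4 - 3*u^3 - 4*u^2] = u*(4*u^2 - 9*u - 8)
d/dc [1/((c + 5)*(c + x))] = -(2*c + x + 5)/((c + 5)^2*(c + x)^2)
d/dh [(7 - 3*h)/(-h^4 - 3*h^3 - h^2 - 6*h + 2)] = (-9*h^4 + 10*h^3 + 60*h^2 + 14*h + 36)/(h^8 + 6*h^7 + 11*h^6 + 18*h^5 + 33*h^4 + 32*h^2 - 24*h + 4)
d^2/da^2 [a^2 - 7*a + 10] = 2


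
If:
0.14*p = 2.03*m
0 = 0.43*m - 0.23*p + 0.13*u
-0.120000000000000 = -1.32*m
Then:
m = 0.09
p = 1.32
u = 2.03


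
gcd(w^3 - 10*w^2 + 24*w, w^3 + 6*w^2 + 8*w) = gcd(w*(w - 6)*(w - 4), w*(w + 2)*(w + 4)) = w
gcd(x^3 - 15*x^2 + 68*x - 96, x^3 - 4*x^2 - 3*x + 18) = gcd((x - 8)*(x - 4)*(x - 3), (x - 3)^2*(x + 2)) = x - 3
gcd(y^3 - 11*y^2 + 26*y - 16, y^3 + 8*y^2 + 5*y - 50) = y - 2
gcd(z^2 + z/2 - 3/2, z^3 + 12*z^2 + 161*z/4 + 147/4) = z + 3/2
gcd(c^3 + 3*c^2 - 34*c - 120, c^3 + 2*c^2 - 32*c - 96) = c^2 - 2*c - 24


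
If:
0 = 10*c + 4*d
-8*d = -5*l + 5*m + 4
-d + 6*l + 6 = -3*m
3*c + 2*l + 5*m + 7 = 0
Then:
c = -18/1055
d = 9/211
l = -393/1055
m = -1309/1055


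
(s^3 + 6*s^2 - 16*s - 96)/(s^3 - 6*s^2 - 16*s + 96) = (s + 6)/(s - 6)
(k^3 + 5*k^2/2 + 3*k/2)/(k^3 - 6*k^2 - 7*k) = (k + 3/2)/(k - 7)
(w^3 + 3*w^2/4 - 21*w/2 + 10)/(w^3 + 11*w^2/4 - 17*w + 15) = (w + 4)/(w + 6)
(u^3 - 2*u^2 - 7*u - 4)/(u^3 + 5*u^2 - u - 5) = (u^2 - 3*u - 4)/(u^2 + 4*u - 5)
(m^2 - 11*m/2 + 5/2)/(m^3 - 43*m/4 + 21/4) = 2*(m - 5)/(2*m^2 + m - 21)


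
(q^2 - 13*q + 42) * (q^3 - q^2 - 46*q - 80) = q^5 - 14*q^4 + 9*q^3 + 476*q^2 - 892*q - 3360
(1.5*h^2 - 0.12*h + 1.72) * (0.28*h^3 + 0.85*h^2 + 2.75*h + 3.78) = 0.42*h^5 + 1.2414*h^4 + 4.5046*h^3 + 6.802*h^2 + 4.2764*h + 6.5016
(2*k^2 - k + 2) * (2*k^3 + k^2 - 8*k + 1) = 4*k^5 - 13*k^3 + 12*k^2 - 17*k + 2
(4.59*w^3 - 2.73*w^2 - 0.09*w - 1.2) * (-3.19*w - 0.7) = -14.6421*w^4 + 5.4957*w^3 + 2.1981*w^2 + 3.891*w + 0.84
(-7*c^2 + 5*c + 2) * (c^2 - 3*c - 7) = -7*c^4 + 26*c^3 + 36*c^2 - 41*c - 14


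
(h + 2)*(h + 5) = h^2 + 7*h + 10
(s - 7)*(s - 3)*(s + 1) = s^3 - 9*s^2 + 11*s + 21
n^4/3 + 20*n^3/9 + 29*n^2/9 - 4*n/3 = n*(n/3 + 1)*(n - 1/3)*(n + 4)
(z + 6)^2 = z^2 + 12*z + 36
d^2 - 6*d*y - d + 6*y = (d - 1)*(d - 6*y)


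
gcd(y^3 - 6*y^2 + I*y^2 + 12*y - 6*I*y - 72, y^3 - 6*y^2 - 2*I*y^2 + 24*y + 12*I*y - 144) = y^2 + y*(-6 + 4*I) - 24*I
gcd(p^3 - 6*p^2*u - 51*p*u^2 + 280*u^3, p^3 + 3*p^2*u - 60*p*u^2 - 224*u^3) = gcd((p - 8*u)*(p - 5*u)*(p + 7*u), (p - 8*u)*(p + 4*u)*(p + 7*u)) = p^2 - p*u - 56*u^2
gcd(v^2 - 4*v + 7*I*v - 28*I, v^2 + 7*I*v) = v + 7*I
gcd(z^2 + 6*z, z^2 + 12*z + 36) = z + 6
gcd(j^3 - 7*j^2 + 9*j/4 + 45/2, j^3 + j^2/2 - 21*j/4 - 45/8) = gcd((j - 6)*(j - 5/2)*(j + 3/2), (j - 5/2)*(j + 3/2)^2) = j^2 - j - 15/4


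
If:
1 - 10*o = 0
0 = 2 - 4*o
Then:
No Solution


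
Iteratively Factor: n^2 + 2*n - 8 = (n + 4)*(n - 2)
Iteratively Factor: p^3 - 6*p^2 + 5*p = (p - 5)*(p^2 - p) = p*(p - 5)*(p - 1)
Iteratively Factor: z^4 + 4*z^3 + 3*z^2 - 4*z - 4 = (z + 1)*(z^3 + 3*z^2 - 4) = (z + 1)*(z + 2)*(z^2 + z - 2) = (z + 1)*(z + 2)^2*(z - 1)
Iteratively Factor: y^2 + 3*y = (y + 3)*(y)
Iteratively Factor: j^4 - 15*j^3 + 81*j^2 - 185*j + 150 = (j - 5)*(j^3 - 10*j^2 + 31*j - 30) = (j - 5)*(j - 3)*(j^2 - 7*j + 10) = (j - 5)*(j - 3)*(j - 2)*(j - 5)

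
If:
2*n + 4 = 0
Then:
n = -2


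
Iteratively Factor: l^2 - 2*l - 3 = (l - 3)*(l + 1)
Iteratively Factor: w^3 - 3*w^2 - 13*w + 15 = (w - 5)*(w^2 + 2*w - 3) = (w - 5)*(w - 1)*(w + 3)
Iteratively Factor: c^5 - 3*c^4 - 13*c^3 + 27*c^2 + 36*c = (c + 1)*(c^4 - 4*c^3 - 9*c^2 + 36*c) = (c - 3)*(c + 1)*(c^3 - c^2 - 12*c) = (c - 4)*(c - 3)*(c + 1)*(c^2 + 3*c) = (c - 4)*(c - 3)*(c + 1)*(c + 3)*(c)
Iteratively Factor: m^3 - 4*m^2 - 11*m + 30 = (m - 5)*(m^2 + m - 6) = (m - 5)*(m + 3)*(m - 2)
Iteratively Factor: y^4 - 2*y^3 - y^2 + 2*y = (y)*(y^3 - 2*y^2 - y + 2) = y*(y - 1)*(y^2 - y - 2) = y*(y - 1)*(y + 1)*(y - 2)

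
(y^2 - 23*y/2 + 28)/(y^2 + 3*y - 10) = (y^2 - 23*y/2 + 28)/(y^2 + 3*y - 10)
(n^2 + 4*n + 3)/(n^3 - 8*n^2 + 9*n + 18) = (n + 3)/(n^2 - 9*n + 18)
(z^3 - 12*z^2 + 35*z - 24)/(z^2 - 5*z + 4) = (z^2 - 11*z + 24)/(z - 4)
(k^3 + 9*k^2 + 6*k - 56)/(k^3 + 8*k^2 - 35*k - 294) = (k^2 + 2*k - 8)/(k^2 + k - 42)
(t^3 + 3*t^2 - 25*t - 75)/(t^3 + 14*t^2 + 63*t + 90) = (t - 5)/(t + 6)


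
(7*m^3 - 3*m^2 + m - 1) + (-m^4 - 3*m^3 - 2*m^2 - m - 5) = -m^4 + 4*m^3 - 5*m^2 - 6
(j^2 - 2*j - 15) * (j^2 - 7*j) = j^4 - 9*j^3 - j^2 + 105*j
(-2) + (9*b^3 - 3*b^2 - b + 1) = 9*b^3 - 3*b^2 - b - 1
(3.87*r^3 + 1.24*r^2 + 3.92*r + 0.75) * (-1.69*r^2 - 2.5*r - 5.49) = -6.5403*r^5 - 11.7706*r^4 - 30.9711*r^3 - 17.8751*r^2 - 23.3958*r - 4.1175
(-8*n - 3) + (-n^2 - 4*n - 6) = -n^2 - 12*n - 9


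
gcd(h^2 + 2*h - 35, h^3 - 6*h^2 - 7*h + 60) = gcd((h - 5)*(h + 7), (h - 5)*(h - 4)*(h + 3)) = h - 5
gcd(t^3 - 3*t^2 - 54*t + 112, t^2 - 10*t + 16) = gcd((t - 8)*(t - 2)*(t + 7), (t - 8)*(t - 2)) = t^2 - 10*t + 16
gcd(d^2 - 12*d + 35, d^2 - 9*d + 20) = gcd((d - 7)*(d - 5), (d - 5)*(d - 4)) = d - 5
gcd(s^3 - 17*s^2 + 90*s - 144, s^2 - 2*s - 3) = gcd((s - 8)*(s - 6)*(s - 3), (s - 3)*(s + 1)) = s - 3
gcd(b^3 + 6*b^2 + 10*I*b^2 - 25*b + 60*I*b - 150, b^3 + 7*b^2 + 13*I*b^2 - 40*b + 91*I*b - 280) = b + 5*I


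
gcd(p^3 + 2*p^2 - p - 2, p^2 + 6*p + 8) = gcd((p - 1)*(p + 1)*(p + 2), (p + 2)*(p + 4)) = p + 2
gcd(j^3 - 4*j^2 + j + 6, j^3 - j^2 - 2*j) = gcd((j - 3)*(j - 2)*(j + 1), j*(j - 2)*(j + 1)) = j^2 - j - 2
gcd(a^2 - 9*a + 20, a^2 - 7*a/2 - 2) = a - 4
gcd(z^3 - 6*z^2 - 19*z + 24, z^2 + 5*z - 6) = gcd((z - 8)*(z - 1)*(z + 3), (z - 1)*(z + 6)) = z - 1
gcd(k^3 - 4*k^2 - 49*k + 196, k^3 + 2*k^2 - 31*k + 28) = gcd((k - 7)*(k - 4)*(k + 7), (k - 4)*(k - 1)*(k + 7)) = k^2 + 3*k - 28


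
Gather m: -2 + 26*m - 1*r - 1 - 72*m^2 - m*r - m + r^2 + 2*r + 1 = -72*m^2 + m*(25 - r) + r^2 + r - 2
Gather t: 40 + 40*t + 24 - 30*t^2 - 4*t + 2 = -30*t^2 + 36*t + 66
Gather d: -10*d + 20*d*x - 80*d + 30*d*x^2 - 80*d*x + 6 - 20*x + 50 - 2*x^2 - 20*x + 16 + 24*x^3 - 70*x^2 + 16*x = d*(30*x^2 - 60*x - 90) + 24*x^3 - 72*x^2 - 24*x + 72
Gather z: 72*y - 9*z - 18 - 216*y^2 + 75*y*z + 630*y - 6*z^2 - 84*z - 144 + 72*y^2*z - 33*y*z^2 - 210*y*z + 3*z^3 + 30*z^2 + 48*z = -216*y^2 + 702*y + 3*z^3 + z^2*(24 - 33*y) + z*(72*y^2 - 135*y - 45) - 162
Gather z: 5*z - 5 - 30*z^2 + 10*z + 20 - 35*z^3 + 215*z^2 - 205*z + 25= -35*z^3 + 185*z^2 - 190*z + 40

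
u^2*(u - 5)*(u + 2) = u^4 - 3*u^3 - 10*u^2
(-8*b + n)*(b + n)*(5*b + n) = -40*b^3 - 43*b^2*n - 2*b*n^2 + n^3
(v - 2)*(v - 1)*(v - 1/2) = v^3 - 7*v^2/2 + 7*v/2 - 1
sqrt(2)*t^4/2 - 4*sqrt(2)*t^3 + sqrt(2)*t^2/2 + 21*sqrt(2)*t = t*(t - 7)*(t - 3)*(sqrt(2)*t/2 + sqrt(2))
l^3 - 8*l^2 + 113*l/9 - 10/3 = (l - 6)*(l - 5/3)*(l - 1/3)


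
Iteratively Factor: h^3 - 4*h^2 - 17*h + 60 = (h + 4)*(h^2 - 8*h + 15) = (h - 3)*(h + 4)*(h - 5)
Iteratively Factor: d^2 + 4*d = (d)*(d + 4)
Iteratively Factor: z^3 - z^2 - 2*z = (z + 1)*(z^2 - 2*z) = (z - 2)*(z + 1)*(z)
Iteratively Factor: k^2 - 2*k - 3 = (k + 1)*(k - 3)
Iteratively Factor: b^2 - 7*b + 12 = (b - 4)*(b - 3)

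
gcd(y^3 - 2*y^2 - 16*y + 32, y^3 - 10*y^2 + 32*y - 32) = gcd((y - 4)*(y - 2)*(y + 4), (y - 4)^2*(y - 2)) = y^2 - 6*y + 8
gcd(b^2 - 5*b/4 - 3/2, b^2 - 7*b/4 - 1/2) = b - 2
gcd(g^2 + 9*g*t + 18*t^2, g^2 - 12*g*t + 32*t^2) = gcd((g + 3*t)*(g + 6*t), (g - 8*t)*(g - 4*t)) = 1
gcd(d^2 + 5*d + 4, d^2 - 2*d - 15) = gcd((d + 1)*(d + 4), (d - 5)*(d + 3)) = 1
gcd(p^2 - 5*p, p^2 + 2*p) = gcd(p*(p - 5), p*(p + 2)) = p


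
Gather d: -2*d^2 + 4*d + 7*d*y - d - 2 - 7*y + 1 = -2*d^2 + d*(7*y + 3) - 7*y - 1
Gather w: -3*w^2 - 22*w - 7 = -3*w^2 - 22*w - 7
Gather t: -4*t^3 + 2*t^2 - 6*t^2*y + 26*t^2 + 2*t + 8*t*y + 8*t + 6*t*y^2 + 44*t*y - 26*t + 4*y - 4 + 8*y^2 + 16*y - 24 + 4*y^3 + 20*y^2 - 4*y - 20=-4*t^3 + t^2*(28 - 6*y) + t*(6*y^2 + 52*y - 16) + 4*y^3 + 28*y^2 + 16*y - 48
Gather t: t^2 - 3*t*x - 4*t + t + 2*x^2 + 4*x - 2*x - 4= t^2 + t*(-3*x - 3) + 2*x^2 + 2*x - 4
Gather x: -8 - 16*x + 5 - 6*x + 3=-22*x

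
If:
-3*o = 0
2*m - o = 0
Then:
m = 0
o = 0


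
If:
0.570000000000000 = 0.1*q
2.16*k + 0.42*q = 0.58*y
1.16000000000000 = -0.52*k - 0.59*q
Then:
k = -8.70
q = 5.70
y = -28.27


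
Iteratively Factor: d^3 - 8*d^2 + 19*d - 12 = (d - 4)*(d^2 - 4*d + 3) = (d - 4)*(d - 3)*(d - 1)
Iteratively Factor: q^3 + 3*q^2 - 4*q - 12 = (q + 2)*(q^2 + q - 6) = (q + 2)*(q + 3)*(q - 2)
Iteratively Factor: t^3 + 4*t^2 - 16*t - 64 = (t + 4)*(t^2 - 16) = (t - 4)*(t + 4)*(t + 4)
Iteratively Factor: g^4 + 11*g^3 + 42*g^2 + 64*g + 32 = (g + 4)*(g^3 + 7*g^2 + 14*g + 8) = (g + 4)^2*(g^2 + 3*g + 2) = (g + 2)*(g + 4)^2*(g + 1)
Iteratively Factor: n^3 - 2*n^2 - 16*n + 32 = (n + 4)*(n^2 - 6*n + 8) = (n - 2)*(n + 4)*(n - 4)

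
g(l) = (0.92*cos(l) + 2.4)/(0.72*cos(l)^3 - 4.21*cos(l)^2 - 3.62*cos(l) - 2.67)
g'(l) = (0.92*cos(l) + 2.4)*(2.16*sin(l)*cos(l)^2 - 8.42*sin(l)*cos(l) - 3.62*sin(l))/(0.72*cos(l)^3 - 4.21*cos(l)^2 - 3.62*cos(l) - 2.67)^2 - 0.92*sin(l)/(0.72*cos(l)^3 - 4.21*cos(l)^2 - 3.62*cos(l) - 2.67) = (1.3248*cos(l)^3 + 1.3108*cos(l)^2 - 20.208*cos(l) - 6.2316)*sin(l)/(0.5184*cos(l)^6 - 6.0624*cos(l)^5 + 12.5113*cos(l)^4 + 26.6356*cos(l)^3 + 35.5858*cos(l)^2 + 19.3308*cos(l) + 7.1289)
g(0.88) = -0.46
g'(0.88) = -0.33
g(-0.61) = -0.39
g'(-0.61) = 0.19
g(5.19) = -0.55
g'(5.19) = 0.51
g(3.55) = -0.45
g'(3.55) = -0.41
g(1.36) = -0.72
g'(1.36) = -0.78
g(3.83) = -0.62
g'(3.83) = -0.82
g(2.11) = -0.95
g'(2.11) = 0.91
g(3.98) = -0.76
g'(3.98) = -1.01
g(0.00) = -0.34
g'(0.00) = 0.00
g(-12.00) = -0.38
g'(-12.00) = -0.17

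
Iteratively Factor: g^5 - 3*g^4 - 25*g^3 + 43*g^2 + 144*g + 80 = (g + 4)*(g^4 - 7*g^3 + 3*g^2 + 31*g + 20) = (g + 1)*(g + 4)*(g^3 - 8*g^2 + 11*g + 20) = (g - 4)*(g + 1)*(g + 4)*(g^2 - 4*g - 5) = (g - 4)*(g + 1)^2*(g + 4)*(g - 5)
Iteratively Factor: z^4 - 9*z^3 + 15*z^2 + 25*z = (z - 5)*(z^3 - 4*z^2 - 5*z) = (z - 5)^2*(z^2 + z) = (z - 5)^2*(z + 1)*(z)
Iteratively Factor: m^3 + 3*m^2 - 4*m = (m + 4)*(m^2 - m) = (m - 1)*(m + 4)*(m)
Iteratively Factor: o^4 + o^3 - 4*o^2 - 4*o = (o + 1)*(o^3 - 4*o) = o*(o + 1)*(o^2 - 4) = o*(o - 2)*(o + 1)*(o + 2)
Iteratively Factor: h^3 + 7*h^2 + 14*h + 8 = (h + 4)*(h^2 + 3*h + 2) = (h + 1)*(h + 4)*(h + 2)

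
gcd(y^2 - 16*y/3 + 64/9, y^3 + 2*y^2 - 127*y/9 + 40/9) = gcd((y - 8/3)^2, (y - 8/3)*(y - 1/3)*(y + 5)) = y - 8/3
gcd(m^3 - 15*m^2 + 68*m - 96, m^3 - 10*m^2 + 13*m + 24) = m^2 - 11*m + 24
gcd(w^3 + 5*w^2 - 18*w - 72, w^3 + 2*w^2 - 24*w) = w^2 + 2*w - 24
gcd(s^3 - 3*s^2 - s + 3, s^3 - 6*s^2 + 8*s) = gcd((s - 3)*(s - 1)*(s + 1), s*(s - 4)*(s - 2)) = 1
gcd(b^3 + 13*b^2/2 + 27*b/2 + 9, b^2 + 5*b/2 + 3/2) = b + 3/2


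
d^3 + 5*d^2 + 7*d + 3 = (d + 1)^2*(d + 3)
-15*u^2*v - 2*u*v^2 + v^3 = v*(-5*u + v)*(3*u + v)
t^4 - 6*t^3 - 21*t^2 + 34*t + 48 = (t - 8)*(t - 2)*(t + 1)*(t + 3)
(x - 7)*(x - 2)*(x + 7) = x^3 - 2*x^2 - 49*x + 98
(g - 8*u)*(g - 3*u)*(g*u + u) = g^3*u - 11*g^2*u^2 + g^2*u + 24*g*u^3 - 11*g*u^2 + 24*u^3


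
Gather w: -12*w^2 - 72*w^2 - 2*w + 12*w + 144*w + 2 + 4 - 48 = -84*w^2 + 154*w - 42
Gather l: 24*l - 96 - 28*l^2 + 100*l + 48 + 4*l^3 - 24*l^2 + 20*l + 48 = 4*l^3 - 52*l^2 + 144*l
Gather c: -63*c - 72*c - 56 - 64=-135*c - 120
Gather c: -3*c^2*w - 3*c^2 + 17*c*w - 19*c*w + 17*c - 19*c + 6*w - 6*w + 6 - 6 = c^2*(-3*w - 3) + c*(-2*w - 2)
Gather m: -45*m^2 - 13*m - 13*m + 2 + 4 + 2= -45*m^2 - 26*m + 8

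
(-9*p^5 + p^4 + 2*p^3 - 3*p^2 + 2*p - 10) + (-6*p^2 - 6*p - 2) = -9*p^5 + p^4 + 2*p^3 - 9*p^2 - 4*p - 12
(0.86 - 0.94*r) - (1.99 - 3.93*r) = 2.99*r - 1.13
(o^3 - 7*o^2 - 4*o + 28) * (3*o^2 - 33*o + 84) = 3*o^5 - 54*o^4 + 303*o^3 - 372*o^2 - 1260*o + 2352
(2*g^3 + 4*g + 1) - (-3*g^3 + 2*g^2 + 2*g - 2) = 5*g^3 - 2*g^2 + 2*g + 3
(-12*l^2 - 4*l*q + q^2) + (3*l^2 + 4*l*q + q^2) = -9*l^2 + 2*q^2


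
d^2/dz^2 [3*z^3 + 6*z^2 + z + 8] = 18*z + 12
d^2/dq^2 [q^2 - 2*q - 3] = 2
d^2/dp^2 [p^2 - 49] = 2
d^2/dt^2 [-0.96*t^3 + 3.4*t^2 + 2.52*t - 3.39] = 6.8 - 5.76*t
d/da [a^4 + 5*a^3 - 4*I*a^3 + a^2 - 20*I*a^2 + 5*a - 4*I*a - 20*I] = 4*a^3 + a^2*(15 - 12*I) + a*(2 - 40*I) + 5 - 4*I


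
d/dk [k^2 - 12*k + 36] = 2*k - 12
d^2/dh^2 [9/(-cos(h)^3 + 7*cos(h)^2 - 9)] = 9*(-(1 - cos(4*h))*(3*cos(h) - 14)^2 + (-3*cos(h) + 56*cos(2*h) - 9*cos(3*h))*(cos(h)^3 - 7*cos(h)^2 + 9))/(4*(cos(h)^3 - 7*cos(h)^2 + 9)^3)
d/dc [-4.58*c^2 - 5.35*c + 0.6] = -9.16*c - 5.35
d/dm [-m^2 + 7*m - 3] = 7 - 2*m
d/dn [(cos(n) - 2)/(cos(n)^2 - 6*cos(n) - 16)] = (cos(n)^2 - 4*cos(n) + 28)*sin(n)/(sin(n)^2 + 6*cos(n) + 15)^2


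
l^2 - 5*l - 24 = (l - 8)*(l + 3)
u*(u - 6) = u^2 - 6*u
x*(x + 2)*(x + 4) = x^3 + 6*x^2 + 8*x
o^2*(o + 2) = o^3 + 2*o^2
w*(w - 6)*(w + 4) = w^3 - 2*w^2 - 24*w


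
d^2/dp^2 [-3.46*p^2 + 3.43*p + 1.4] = -6.92000000000000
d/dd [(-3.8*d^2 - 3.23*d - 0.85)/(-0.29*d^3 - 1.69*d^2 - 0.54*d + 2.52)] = (-1.102*d^4 - 1.8734*d^3 - 4.1462*d^2 - 22.025*d - 8.5986)/(0.0841*d^6 + 0.9802*d^5 + 3.1693*d^4 + 0.3636*d^3 - 8.226*d^2 - 2.7216*d + 6.3504)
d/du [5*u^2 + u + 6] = 10*u + 1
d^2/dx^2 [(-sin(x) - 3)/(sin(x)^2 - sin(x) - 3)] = (-sin(x)^5 - 13*sin(x)^4 - 7*sin(x)^3 - 18*sin(x)^2 + 18)/(sin(x) + cos(x)^2 + 2)^3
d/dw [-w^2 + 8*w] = 8 - 2*w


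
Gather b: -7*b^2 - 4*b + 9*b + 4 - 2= -7*b^2 + 5*b + 2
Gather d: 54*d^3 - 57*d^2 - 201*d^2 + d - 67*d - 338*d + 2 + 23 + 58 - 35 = 54*d^3 - 258*d^2 - 404*d + 48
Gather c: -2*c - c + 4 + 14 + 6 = 24 - 3*c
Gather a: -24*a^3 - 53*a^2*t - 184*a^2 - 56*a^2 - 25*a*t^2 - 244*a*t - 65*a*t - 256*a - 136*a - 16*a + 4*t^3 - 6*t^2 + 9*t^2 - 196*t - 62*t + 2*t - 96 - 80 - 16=-24*a^3 + a^2*(-53*t - 240) + a*(-25*t^2 - 309*t - 408) + 4*t^3 + 3*t^2 - 256*t - 192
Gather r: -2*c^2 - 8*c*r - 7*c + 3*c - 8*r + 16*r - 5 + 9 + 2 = -2*c^2 - 4*c + r*(8 - 8*c) + 6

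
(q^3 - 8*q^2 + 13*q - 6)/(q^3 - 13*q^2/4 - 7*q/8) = 8*(-q^3 + 8*q^2 - 13*q + 6)/(q*(-8*q^2 + 26*q + 7))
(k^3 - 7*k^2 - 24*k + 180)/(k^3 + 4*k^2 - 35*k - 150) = (k - 6)/(k + 5)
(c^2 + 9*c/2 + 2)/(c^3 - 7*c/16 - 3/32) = 16*(c + 4)/(16*c^2 - 8*c - 3)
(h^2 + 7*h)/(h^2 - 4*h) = (h + 7)/(h - 4)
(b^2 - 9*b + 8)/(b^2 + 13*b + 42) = (b^2 - 9*b + 8)/(b^2 + 13*b + 42)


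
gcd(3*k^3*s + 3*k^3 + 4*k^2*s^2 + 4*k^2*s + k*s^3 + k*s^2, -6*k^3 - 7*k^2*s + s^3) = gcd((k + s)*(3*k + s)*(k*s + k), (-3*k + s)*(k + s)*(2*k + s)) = k + s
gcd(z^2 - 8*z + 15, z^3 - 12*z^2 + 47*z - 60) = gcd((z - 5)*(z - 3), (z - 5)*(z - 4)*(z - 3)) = z^2 - 8*z + 15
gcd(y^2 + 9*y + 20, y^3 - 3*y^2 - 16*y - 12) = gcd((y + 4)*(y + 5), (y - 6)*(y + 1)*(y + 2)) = 1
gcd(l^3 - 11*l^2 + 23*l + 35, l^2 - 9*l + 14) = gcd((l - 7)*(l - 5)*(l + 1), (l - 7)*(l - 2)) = l - 7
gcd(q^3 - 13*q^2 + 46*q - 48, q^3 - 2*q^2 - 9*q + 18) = q^2 - 5*q + 6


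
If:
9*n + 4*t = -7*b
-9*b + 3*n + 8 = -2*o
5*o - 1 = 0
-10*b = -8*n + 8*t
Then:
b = 182/205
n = -28/205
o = 1/5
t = -511/410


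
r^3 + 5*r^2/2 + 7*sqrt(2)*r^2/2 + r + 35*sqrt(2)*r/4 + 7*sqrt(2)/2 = (r + 1/2)*(r + 2)*(r + 7*sqrt(2)/2)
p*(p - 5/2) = p^2 - 5*p/2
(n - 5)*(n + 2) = n^2 - 3*n - 10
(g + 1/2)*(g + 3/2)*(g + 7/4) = g^3 + 15*g^2/4 + 17*g/4 + 21/16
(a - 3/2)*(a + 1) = a^2 - a/2 - 3/2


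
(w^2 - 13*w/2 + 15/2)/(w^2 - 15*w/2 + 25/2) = (2*w - 3)/(2*w - 5)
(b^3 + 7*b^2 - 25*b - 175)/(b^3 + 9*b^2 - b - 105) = (b - 5)/(b - 3)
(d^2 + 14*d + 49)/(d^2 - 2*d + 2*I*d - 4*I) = (d^2 + 14*d + 49)/(d^2 + 2*d*(-1 + I) - 4*I)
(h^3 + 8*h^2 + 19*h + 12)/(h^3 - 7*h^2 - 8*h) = (h^2 + 7*h + 12)/(h*(h - 8))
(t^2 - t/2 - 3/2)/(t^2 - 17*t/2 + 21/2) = (t + 1)/(t - 7)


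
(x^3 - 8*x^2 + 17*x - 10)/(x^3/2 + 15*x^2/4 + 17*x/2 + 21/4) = 4*(x^3 - 8*x^2 + 17*x - 10)/(2*x^3 + 15*x^2 + 34*x + 21)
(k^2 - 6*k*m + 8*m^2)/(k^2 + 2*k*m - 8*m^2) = (k - 4*m)/(k + 4*m)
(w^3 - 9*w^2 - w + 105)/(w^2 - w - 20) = (w^2 - 4*w - 21)/(w + 4)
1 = 1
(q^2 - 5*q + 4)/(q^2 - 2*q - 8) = (q - 1)/(q + 2)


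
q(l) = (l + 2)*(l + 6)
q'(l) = 2*l + 8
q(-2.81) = -2.58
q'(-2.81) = 2.38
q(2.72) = 41.16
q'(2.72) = 13.44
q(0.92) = 20.21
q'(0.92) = 9.84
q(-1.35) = 3.02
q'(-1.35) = 5.30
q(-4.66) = -3.56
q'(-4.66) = -1.32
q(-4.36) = -3.87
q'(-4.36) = -0.72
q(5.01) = 77.18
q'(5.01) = 18.02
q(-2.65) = -2.18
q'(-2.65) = 2.70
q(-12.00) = 60.00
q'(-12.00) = -16.00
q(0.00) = 12.00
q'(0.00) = 8.00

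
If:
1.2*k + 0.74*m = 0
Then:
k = -0.616666666666667*m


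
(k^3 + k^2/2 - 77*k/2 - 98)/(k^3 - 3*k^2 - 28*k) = (k + 7/2)/k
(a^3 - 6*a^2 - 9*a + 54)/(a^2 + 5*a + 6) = (a^2 - 9*a + 18)/(a + 2)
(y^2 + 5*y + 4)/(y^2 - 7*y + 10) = (y^2 + 5*y + 4)/(y^2 - 7*y + 10)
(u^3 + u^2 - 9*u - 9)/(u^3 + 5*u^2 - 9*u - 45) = (u + 1)/(u + 5)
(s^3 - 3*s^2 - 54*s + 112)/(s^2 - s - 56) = s - 2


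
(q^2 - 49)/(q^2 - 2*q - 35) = (q + 7)/(q + 5)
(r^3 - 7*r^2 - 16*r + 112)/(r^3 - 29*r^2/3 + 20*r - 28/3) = 3*(r^2 - 16)/(3*r^2 - 8*r + 4)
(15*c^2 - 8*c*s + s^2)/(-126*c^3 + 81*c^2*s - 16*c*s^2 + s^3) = (-5*c + s)/(42*c^2 - 13*c*s + s^2)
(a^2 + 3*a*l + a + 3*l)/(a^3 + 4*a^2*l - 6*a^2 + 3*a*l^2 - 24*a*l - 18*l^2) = (a + 1)/(a^2 + a*l - 6*a - 6*l)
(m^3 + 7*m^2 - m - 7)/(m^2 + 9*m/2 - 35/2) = 2*(m^2 - 1)/(2*m - 5)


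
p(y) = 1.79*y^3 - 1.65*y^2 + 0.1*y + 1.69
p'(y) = 5.37*y^2 - 3.3*y + 0.1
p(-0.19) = 1.60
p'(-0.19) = 0.92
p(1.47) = 3.96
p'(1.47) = 6.85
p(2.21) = 13.17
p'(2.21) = 19.03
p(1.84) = 7.44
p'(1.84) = 12.21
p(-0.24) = 1.55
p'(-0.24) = 1.20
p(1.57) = 4.71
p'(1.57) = 8.16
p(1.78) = 6.74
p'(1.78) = 11.24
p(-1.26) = -4.64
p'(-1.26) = 12.78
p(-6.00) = -444.95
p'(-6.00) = 213.22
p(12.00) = 2858.41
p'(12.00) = 733.78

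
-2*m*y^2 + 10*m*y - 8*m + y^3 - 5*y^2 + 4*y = (-2*m + y)*(y - 4)*(y - 1)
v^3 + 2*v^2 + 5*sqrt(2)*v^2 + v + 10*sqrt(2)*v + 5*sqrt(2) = (v + 1)^2*(v + 5*sqrt(2))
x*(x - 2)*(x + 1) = x^3 - x^2 - 2*x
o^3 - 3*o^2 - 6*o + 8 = (o - 4)*(o - 1)*(o + 2)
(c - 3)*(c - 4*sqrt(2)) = c^2 - 4*sqrt(2)*c - 3*c + 12*sqrt(2)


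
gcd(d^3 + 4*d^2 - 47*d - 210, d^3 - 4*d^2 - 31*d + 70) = d^2 - 2*d - 35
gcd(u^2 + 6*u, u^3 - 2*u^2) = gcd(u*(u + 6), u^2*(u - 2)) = u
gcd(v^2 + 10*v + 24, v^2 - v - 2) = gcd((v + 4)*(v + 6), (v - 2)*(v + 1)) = 1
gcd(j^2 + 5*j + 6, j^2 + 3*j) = j + 3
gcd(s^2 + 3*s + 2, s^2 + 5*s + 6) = s + 2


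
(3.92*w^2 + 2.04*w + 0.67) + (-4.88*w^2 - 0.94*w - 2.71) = -0.96*w^2 + 1.1*w - 2.04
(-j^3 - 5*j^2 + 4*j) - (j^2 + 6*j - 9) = -j^3 - 6*j^2 - 2*j + 9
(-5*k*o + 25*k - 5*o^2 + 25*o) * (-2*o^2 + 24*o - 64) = 10*k*o^3 - 170*k*o^2 + 920*k*o - 1600*k + 10*o^4 - 170*o^3 + 920*o^2 - 1600*o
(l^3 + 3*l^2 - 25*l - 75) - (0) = l^3 + 3*l^2 - 25*l - 75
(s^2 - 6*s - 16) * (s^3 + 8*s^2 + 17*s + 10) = s^5 + 2*s^4 - 47*s^3 - 220*s^2 - 332*s - 160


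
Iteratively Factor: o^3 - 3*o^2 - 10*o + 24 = (o + 3)*(o^2 - 6*o + 8) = (o - 2)*(o + 3)*(o - 4)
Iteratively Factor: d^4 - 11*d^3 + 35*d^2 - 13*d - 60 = (d - 3)*(d^3 - 8*d^2 + 11*d + 20) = (d - 3)*(d + 1)*(d^2 - 9*d + 20) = (d - 4)*(d - 3)*(d + 1)*(d - 5)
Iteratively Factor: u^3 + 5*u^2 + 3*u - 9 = (u - 1)*(u^2 + 6*u + 9) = (u - 1)*(u + 3)*(u + 3)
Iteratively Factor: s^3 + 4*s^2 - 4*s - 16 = (s + 2)*(s^2 + 2*s - 8) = (s + 2)*(s + 4)*(s - 2)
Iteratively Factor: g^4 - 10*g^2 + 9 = (g - 1)*(g^3 + g^2 - 9*g - 9) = (g - 3)*(g - 1)*(g^2 + 4*g + 3) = (g - 3)*(g - 1)*(g + 1)*(g + 3)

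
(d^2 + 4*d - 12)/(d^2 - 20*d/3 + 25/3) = 3*(d^2 + 4*d - 12)/(3*d^2 - 20*d + 25)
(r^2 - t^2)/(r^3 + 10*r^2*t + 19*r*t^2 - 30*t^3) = (r + t)/(r^2 + 11*r*t + 30*t^2)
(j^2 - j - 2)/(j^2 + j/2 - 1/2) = 2*(j - 2)/(2*j - 1)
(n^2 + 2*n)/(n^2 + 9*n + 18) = n*(n + 2)/(n^2 + 9*n + 18)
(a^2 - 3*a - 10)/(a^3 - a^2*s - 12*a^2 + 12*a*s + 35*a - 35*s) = (-a - 2)/(-a^2 + a*s + 7*a - 7*s)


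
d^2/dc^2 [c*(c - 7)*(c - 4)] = 6*c - 22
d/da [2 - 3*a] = -3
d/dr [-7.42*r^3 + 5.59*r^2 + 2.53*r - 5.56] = -22.26*r^2 + 11.18*r + 2.53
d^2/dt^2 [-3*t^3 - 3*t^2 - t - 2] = -18*t - 6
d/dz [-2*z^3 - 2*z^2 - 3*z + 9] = -6*z^2 - 4*z - 3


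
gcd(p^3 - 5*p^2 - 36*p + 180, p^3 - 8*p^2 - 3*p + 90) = p^2 - 11*p + 30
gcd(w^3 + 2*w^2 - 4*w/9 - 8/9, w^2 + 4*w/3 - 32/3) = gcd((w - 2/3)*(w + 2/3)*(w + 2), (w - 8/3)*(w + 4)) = 1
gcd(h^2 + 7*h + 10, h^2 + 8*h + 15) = h + 5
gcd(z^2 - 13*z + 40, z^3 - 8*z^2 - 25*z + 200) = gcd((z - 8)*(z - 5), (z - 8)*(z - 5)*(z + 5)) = z^2 - 13*z + 40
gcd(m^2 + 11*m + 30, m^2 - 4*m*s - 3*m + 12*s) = 1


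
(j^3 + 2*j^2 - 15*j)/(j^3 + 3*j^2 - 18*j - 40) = j*(j - 3)/(j^2 - 2*j - 8)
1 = 1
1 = 1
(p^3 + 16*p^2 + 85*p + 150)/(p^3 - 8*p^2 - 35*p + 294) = (p^2 + 10*p + 25)/(p^2 - 14*p + 49)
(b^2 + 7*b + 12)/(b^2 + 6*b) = (b^2 + 7*b + 12)/(b*(b + 6))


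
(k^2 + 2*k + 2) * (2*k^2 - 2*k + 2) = 2*k^4 + 2*k^3 + 2*k^2 + 4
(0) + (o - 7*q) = o - 7*q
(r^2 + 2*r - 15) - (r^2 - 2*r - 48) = 4*r + 33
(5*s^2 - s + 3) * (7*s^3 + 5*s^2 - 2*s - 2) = 35*s^5 + 18*s^4 + 6*s^3 + 7*s^2 - 4*s - 6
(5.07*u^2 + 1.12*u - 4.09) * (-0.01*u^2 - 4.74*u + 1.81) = -0.0507*u^4 - 24.043*u^3 + 3.9088*u^2 + 21.4138*u - 7.4029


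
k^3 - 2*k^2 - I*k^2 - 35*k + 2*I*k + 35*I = (k - 7)*(k + 5)*(k - I)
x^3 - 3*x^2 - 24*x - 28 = (x - 7)*(x + 2)^2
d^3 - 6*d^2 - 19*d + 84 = (d - 7)*(d - 3)*(d + 4)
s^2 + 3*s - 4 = (s - 1)*(s + 4)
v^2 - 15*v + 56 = (v - 8)*(v - 7)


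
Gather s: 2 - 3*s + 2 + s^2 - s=s^2 - 4*s + 4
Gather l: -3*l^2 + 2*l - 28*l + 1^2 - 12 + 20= -3*l^2 - 26*l + 9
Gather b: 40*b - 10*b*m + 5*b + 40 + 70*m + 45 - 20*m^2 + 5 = b*(45 - 10*m) - 20*m^2 + 70*m + 90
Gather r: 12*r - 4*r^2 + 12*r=-4*r^2 + 24*r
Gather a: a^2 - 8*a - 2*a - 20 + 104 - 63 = a^2 - 10*a + 21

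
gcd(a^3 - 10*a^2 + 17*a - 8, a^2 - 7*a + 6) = a - 1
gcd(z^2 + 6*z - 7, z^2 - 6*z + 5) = z - 1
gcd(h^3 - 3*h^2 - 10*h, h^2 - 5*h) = h^2 - 5*h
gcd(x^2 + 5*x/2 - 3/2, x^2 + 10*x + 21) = x + 3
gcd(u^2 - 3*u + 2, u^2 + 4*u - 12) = u - 2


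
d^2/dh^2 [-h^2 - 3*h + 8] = -2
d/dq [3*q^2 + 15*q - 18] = 6*q + 15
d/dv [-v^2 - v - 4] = -2*v - 1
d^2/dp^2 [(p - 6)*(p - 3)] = 2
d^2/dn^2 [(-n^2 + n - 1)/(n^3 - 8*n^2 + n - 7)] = 2*(-n^6 + 3*n^5 - 27*n^4 + 70*n^3 + 15*n^2 - 165*n + 13)/(n^9 - 24*n^8 + 195*n^7 - 581*n^6 + 531*n^5 - 1410*n^4 + 484*n^3 - 1197*n^2 + 147*n - 343)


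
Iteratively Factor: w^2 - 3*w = (w)*(w - 3)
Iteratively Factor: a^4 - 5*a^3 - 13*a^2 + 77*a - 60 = (a - 1)*(a^3 - 4*a^2 - 17*a + 60) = (a - 1)*(a + 4)*(a^2 - 8*a + 15) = (a - 5)*(a - 1)*(a + 4)*(a - 3)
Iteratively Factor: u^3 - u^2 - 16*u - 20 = (u + 2)*(u^2 - 3*u - 10) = (u - 5)*(u + 2)*(u + 2)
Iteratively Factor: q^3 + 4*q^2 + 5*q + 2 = (q + 1)*(q^2 + 3*q + 2) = (q + 1)^2*(q + 2)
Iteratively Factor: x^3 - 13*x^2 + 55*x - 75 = (x - 5)*(x^2 - 8*x + 15) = (x - 5)^2*(x - 3)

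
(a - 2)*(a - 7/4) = a^2 - 15*a/4 + 7/2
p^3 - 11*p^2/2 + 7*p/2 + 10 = (p - 4)*(p - 5/2)*(p + 1)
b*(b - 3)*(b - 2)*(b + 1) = b^4 - 4*b^3 + b^2 + 6*b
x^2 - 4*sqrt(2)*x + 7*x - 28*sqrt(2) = (x + 7)*(x - 4*sqrt(2))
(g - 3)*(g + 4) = g^2 + g - 12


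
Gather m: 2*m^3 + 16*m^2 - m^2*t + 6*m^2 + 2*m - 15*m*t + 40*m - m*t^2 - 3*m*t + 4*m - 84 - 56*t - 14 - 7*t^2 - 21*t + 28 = 2*m^3 + m^2*(22 - t) + m*(-t^2 - 18*t + 46) - 7*t^2 - 77*t - 70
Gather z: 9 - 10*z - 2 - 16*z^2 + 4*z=-16*z^2 - 6*z + 7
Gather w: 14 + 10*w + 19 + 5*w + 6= 15*w + 39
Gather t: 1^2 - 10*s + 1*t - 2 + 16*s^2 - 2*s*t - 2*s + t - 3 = 16*s^2 - 12*s + t*(2 - 2*s) - 4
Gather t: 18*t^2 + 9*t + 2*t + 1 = 18*t^2 + 11*t + 1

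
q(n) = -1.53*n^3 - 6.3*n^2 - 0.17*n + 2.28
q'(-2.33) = 4.27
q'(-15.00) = -843.92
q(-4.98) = 35.85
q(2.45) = -58.45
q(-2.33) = -12.17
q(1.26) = -11.00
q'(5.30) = -195.88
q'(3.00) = -79.28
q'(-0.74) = 6.64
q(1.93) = -32.51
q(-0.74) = -0.42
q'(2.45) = -58.59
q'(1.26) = -23.33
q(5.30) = -403.37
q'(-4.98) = -51.26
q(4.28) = -233.81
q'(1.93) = -41.59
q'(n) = -4.59*n^2 - 12.6*n - 0.17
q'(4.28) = -138.18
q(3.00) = -96.24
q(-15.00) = 3751.08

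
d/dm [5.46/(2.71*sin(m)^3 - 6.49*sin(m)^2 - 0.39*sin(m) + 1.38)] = (-44.3898*sin(m)^2 + 70.8708*sin(m) + 2.1294)*cos(m)/(2.71*sin(m)^3 - 6.49*sin(m)^2 - 0.39*sin(m) + 1.38)^2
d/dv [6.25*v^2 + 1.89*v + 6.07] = 12.5*v + 1.89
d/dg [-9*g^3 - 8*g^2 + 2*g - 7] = -27*g^2 - 16*g + 2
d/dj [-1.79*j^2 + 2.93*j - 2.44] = 2.93 - 3.58*j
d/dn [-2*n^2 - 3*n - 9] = -4*n - 3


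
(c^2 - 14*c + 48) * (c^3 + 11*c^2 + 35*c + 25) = c^5 - 3*c^4 - 71*c^3 + 63*c^2 + 1330*c + 1200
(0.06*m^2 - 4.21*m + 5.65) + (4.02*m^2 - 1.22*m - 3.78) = 4.08*m^2 - 5.43*m + 1.87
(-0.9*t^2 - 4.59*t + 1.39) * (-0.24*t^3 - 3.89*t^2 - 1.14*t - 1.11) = 0.216*t^5 + 4.6026*t^4 + 18.5475*t^3 + 0.8245*t^2 + 3.5103*t - 1.5429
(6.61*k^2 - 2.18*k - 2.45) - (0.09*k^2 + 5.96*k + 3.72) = 6.52*k^2 - 8.14*k - 6.17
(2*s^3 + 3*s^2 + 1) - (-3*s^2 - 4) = 2*s^3 + 6*s^2 + 5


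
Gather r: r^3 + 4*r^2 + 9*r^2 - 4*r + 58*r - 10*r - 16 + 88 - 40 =r^3 + 13*r^2 + 44*r + 32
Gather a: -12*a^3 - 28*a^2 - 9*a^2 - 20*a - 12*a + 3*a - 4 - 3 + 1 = -12*a^3 - 37*a^2 - 29*a - 6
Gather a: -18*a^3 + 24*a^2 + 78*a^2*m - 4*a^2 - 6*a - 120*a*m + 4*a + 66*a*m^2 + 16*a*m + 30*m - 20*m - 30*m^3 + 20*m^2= -18*a^3 + a^2*(78*m + 20) + a*(66*m^2 - 104*m - 2) - 30*m^3 + 20*m^2 + 10*m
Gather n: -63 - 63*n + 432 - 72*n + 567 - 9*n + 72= 1008 - 144*n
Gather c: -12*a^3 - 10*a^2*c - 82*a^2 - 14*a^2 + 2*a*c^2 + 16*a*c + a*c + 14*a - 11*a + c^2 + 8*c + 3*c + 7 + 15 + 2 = -12*a^3 - 96*a^2 + 3*a + c^2*(2*a + 1) + c*(-10*a^2 + 17*a + 11) + 24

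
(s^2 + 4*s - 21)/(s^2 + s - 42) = (s - 3)/(s - 6)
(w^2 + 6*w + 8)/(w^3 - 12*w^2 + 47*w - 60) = (w^2 + 6*w + 8)/(w^3 - 12*w^2 + 47*w - 60)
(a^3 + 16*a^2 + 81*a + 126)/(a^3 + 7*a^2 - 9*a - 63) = (a + 6)/(a - 3)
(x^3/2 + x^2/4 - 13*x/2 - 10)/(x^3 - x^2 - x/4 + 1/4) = (2*x^3 + x^2 - 26*x - 40)/(4*x^3 - 4*x^2 - x + 1)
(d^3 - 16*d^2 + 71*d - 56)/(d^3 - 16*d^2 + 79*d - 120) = (d^2 - 8*d + 7)/(d^2 - 8*d + 15)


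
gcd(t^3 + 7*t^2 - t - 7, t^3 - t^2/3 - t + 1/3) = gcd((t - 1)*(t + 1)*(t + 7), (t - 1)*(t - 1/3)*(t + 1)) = t^2 - 1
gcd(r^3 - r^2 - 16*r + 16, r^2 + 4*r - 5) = r - 1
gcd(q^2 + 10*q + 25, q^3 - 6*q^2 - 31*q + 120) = q + 5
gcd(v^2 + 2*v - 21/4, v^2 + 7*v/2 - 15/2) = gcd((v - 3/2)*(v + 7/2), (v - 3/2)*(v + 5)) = v - 3/2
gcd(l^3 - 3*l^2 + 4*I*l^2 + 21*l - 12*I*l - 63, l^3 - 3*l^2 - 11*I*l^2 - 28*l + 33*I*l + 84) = l - 3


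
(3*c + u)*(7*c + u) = 21*c^2 + 10*c*u + u^2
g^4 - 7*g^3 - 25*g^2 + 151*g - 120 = (g - 8)*(g - 3)*(g - 1)*(g + 5)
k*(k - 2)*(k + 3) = k^3 + k^2 - 6*k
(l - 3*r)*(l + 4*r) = l^2 + l*r - 12*r^2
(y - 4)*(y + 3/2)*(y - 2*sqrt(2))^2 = y^4 - 4*sqrt(2)*y^3 - 5*y^3/2 + 2*y^2 + 10*sqrt(2)*y^2 - 20*y + 24*sqrt(2)*y - 48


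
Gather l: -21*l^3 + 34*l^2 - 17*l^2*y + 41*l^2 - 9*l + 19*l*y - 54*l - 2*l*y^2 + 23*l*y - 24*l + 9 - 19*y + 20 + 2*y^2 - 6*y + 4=-21*l^3 + l^2*(75 - 17*y) + l*(-2*y^2 + 42*y - 87) + 2*y^2 - 25*y + 33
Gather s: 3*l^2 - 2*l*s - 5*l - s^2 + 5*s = 3*l^2 - 5*l - s^2 + s*(5 - 2*l)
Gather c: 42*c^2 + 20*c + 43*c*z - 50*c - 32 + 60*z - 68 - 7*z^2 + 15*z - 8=42*c^2 + c*(43*z - 30) - 7*z^2 + 75*z - 108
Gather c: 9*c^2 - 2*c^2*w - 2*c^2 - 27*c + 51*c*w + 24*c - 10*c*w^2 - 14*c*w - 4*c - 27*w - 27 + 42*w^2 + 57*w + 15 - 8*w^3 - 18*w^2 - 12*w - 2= c^2*(7 - 2*w) + c*(-10*w^2 + 37*w - 7) - 8*w^3 + 24*w^2 + 18*w - 14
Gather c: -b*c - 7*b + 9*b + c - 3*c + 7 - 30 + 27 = 2*b + c*(-b - 2) + 4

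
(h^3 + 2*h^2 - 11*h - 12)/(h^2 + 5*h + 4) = h - 3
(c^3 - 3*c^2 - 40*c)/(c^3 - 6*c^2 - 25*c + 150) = c*(c - 8)/(c^2 - 11*c + 30)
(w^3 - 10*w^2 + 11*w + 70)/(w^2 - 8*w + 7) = (w^2 - 3*w - 10)/(w - 1)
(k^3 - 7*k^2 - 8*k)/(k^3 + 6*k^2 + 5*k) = (k - 8)/(k + 5)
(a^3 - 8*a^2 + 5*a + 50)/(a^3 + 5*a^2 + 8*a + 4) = (a^2 - 10*a + 25)/(a^2 + 3*a + 2)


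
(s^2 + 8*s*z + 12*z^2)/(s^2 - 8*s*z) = (s^2 + 8*s*z + 12*z^2)/(s*(s - 8*z))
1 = 1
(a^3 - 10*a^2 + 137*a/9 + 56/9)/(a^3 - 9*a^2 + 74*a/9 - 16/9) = (9*a^2 - 18*a - 7)/(9*a^2 - 9*a + 2)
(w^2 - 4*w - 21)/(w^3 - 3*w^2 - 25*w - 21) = 1/(w + 1)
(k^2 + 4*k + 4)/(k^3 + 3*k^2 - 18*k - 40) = (k + 2)/(k^2 + k - 20)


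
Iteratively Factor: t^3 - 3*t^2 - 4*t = (t)*(t^2 - 3*t - 4) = t*(t - 4)*(t + 1)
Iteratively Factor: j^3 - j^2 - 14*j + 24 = (j - 3)*(j^2 + 2*j - 8) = (j - 3)*(j + 4)*(j - 2)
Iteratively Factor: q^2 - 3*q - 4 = (q - 4)*(q + 1)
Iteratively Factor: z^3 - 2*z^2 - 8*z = (z)*(z^2 - 2*z - 8) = z*(z - 4)*(z + 2)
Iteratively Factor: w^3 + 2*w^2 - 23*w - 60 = (w - 5)*(w^2 + 7*w + 12) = (w - 5)*(w + 3)*(w + 4)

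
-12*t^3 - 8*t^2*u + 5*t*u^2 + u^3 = (-2*t + u)*(t + u)*(6*t + u)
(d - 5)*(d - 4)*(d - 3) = d^3 - 12*d^2 + 47*d - 60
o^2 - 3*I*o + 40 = (o - 8*I)*(o + 5*I)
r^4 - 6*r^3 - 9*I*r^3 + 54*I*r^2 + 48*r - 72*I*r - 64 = (r - 4)*(r - 2)*(r - 8*I)*(r - I)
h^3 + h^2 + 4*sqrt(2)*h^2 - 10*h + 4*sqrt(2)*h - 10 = (h + 1)*(h - sqrt(2))*(h + 5*sqrt(2))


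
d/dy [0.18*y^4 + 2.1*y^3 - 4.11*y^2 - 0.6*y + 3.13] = 0.72*y^3 + 6.3*y^2 - 8.22*y - 0.6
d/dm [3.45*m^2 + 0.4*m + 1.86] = 6.9*m + 0.4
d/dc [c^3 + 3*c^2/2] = 3*c*(c + 1)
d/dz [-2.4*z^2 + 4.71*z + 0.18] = 4.71 - 4.8*z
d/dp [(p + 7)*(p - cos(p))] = p + (p + 7)*(sin(p) + 1) - cos(p)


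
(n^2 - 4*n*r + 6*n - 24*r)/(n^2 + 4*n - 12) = (n - 4*r)/(n - 2)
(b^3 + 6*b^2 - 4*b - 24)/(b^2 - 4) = b + 6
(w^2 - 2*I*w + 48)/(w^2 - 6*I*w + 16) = (w + 6*I)/(w + 2*I)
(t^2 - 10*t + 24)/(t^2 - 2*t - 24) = (t - 4)/(t + 4)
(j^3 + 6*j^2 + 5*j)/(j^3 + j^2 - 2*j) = (j^2 + 6*j + 5)/(j^2 + j - 2)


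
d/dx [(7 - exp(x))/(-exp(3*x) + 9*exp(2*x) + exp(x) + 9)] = 2*(-exp(3*x) + 15*exp(2*x) - 63*exp(x) - 8)*exp(x)/(exp(6*x) - 18*exp(5*x) + 79*exp(4*x) + 163*exp(2*x) + 18*exp(x) + 81)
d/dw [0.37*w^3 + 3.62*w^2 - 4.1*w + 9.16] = 1.11*w^2 + 7.24*w - 4.1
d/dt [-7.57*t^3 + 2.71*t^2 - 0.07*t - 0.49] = -22.71*t^2 + 5.42*t - 0.07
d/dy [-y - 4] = -1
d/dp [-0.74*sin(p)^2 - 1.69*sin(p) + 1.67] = -(1.48*sin(p) + 1.69)*cos(p)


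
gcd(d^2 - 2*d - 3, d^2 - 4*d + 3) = d - 3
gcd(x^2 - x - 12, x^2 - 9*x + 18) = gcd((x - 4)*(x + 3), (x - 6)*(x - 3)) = 1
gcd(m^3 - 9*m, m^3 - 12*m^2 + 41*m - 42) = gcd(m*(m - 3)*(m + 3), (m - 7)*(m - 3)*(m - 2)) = m - 3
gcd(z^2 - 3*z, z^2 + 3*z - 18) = z - 3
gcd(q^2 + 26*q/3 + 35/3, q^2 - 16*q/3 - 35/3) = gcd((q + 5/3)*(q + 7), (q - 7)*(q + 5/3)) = q + 5/3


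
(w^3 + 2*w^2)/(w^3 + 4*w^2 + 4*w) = w/(w + 2)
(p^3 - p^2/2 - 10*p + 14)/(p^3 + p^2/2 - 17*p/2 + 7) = (p - 2)/(p - 1)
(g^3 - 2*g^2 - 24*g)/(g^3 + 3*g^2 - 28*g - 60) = g*(g^2 - 2*g - 24)/(g^3 + 3*g^2 - 28*g - 60)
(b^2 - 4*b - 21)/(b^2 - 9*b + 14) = (b + 3)/(b - 2)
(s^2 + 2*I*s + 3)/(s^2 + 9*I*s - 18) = (s - I)/(s + 6*I)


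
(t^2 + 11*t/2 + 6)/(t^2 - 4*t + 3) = (t^2 + 11*t/2 + 6)/(t^2 - 4*t + 3)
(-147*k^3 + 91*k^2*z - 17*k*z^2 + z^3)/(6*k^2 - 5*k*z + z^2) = (49*k^2 - 14*k*z + z^2)/(-2*k + z)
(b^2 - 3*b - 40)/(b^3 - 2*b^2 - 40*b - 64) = (b + 5)/(b^2 + 6*b + 8)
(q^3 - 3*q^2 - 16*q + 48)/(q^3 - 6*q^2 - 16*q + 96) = (q - 3)/(q - 6)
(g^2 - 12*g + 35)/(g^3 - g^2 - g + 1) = (g^2 - 12*g + 35)/(g^3 - g^2 - g + 1)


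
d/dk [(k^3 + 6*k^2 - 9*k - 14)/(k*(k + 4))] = (k^4 + 8*k^3 + 33*k^2 + 28*k + 56)/(k^2*(k^2 + 8*k + 16))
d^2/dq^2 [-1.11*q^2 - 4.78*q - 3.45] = -2.22000000000000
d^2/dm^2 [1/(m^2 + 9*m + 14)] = 2*(-m^2 - 9*m + (2*m + 9)^2 - 14)/(m^2 + 9*m + 14)^3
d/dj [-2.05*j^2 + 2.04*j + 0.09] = 2.04 - 4.1*j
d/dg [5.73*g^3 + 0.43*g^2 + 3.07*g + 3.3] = 17.19*g^2 + 0.86*g + 3.07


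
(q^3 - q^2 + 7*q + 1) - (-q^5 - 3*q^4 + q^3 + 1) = q^5 + 3*q^4 - q^2 + 7*q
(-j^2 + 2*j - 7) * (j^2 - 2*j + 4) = -j^4 + 4*j^3 - 15*j^2 + 22*j - 28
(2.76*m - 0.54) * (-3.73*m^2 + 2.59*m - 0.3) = -10.2948*m^3 + 9.1626*m^2 - 2.2266*m + 0.162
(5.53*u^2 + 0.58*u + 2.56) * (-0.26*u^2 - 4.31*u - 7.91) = -1.4378*u^4 - 23.9851*u^3 - 46.9077*u^2 - 15.6214*u - 20.2496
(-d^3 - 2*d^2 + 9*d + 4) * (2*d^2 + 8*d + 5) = -2*d^5 - 12*d^4 - 3*d^3 + 70*d^2 + 77*d + 20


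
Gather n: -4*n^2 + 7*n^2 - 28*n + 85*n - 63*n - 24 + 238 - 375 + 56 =3*n^2 - 6*n - 105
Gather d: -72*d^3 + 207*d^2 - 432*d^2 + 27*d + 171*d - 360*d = -72*d^3 - 225*d^2 - 162*d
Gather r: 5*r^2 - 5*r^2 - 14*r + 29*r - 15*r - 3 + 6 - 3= 0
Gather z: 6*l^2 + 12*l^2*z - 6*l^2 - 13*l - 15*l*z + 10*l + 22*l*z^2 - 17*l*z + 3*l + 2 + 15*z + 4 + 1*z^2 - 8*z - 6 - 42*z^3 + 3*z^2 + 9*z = -42*z^3 + z^2*(22*l + 4) + z*(12*l^2 - 32*l + 16)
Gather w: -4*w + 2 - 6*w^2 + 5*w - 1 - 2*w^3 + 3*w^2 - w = -2*w^3 - 3*w^2 + 1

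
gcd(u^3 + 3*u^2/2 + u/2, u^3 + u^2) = u^2 + u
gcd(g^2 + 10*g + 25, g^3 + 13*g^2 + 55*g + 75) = g^2 + 10*g + 25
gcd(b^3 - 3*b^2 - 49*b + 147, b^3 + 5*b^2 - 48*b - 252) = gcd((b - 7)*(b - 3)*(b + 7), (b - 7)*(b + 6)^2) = b - 7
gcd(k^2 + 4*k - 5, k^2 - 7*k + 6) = k - 1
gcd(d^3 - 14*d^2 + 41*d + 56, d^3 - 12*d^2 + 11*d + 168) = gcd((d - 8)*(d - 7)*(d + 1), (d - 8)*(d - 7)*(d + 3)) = d^2 - 15*d + 56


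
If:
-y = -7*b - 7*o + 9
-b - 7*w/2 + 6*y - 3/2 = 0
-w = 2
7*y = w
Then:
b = 53/14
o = -249/98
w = -2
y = -2/7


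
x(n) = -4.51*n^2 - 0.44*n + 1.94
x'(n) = -9.02*n - 0.44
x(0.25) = 1.55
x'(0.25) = -2.70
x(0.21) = 1.65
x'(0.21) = -2.33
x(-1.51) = -7.68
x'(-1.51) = 13.18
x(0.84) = -1.61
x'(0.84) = -8.02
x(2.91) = -37.53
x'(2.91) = -26.69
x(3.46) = -53.57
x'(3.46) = -31.65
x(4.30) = -83.34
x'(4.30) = -39.23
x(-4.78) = -99.00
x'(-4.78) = 42.68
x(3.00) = -39.97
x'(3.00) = -27.50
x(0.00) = 1.94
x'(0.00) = -0.44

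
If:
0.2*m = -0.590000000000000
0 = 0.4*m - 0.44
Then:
No Solution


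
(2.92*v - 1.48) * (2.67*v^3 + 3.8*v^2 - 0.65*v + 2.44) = 7.7964*v^4 + 7.1444*v^3 - 7.522*v^2 + 8.0868*v - 3.6112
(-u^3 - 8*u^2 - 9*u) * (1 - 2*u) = 2*u^4 + 15*u^3 + 10*u^2 - 9*u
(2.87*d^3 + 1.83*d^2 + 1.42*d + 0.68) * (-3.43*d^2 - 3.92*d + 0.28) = -9.8441*d^5 - 17.5273*d^4 - 11.2406*d^3 - 7.3864*d^2 - 2.268*d + 0.1904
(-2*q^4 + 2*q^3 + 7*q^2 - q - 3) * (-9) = 18*q^4 - 18*q^3 - 63*q^2 + 9*q + 27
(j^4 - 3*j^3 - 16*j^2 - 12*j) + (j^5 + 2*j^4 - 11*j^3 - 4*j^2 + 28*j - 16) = j^5 + 3*j^4 - 14*j^3 - 20*j^2 + 16*j - 16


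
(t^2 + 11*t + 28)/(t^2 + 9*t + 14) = (t + 4)/(t + 2)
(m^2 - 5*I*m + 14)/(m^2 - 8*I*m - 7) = (m + 2*I)/(m - I)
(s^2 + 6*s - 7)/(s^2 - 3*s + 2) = (s + 7)/(s - 2)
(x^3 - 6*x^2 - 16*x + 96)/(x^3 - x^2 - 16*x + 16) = (x - 6)/(x - 1)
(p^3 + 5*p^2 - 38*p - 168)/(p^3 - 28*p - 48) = (p + 7)/(p + 2)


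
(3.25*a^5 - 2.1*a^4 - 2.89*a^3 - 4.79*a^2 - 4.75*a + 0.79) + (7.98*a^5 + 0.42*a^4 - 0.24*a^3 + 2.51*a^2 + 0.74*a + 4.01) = 11.23*a^5 - 1.68*a^4 - 3.13*a^3 - 2.28*a^2 - 4.01*a + 4.8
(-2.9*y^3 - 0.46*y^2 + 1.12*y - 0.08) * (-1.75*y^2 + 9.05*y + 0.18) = 5.075*y^5 - 25.44*y^4 - 6.645*y^3 + 10.1932*y^2 - 0.5224*y - 0.0144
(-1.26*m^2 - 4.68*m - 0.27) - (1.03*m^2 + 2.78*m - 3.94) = -2.29*m^2 - 7.46*m + 3.67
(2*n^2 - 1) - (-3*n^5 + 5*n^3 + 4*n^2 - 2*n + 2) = 3*n^5 - 5*n^3 - 2*n^2 + 2*n - 3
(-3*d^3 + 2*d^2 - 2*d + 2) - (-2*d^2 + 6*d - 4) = -3*d^3 + 4*d^2 - 8*d + 6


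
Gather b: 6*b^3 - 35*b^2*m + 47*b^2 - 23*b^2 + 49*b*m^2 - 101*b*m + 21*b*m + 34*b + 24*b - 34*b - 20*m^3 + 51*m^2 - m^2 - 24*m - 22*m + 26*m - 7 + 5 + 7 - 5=6*b^3 + b^2*(24 - 35*m) + b*(49*m^2 - 80*m + 24) - 20*m^3 + 50*m^2 - 20*m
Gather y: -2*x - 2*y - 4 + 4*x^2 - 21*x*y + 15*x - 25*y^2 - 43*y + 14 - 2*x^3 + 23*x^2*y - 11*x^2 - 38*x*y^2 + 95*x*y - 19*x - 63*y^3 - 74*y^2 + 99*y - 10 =-2*x^3 - 7*x^2 - 6*x - 63*y^3 + y^2*(-38*x - 99) + y*(23*x^2 + 74*x + 54)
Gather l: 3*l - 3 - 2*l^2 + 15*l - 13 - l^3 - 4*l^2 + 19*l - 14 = -l^3 - 6*l^2 + 37*l - 30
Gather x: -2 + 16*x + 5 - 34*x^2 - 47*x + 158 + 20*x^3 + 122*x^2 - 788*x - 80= 20*x^3 + 88*x^2 - 819*x + 81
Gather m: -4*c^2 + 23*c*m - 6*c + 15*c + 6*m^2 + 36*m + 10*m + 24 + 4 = -4*c^2 + 9*c + 6*m^2 + m*(23*c + 46) + 28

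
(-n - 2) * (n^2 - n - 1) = -n^3 - n^2 + 3*n + 2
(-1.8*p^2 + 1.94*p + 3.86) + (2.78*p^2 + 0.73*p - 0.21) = 0.98*p^2 + 2.67*p + 3.65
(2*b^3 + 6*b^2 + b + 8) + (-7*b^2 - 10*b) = 2*b^3 - b^2 - 9*b + 8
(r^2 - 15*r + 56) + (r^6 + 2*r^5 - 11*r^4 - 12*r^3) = r^6 + 2*r^5 - 11*r^4 - 12*r^3 + r^2 - 15*r + 56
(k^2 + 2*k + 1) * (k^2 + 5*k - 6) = k^4 + 7*k^3 + 5*k^2 - 7*k - 6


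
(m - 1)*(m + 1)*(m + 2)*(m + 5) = m^4 + 7*m^3 + 9*m^2 - 7*m - 10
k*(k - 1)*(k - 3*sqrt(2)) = k^3 - 3*sqrt(2)*k^2 - k^2 + 3*sqrt(2)*k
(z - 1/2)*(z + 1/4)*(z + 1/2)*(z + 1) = z^4 + 5*z^3/4 - 5*z/16 - 1/16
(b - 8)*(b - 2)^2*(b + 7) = b^4 - 5*b^3 - 48*b^2 + 220*b - 224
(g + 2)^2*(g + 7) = g^3 + 11*g^2 + 32*g + 28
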